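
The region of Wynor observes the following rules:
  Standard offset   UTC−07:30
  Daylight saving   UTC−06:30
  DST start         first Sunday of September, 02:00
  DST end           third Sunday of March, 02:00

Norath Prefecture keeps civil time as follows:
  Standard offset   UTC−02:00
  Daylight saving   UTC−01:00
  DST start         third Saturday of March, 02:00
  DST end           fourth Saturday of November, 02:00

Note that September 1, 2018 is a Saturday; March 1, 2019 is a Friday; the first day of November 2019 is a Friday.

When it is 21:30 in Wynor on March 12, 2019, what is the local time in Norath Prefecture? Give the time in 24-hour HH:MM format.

02:00

1 September 2018 is a Saturday, so the first Sunday is September 2.
1 March 2019 is a Friday, so the first Sunday is March 3 and the third is March 17.
March 12, 2019 lies within the daylight-saving period (2 September 2018 – 17 March 2019), so Wynor is on daylight time, UTC−06:30.
21:30 Wynor + 6h30m = 04:00 UTC (rolling into the next day, 13 March 2019).
1 March 2019 is a Friday, so the first Saturday is March 2 and the third is March 16.
1 November 2019 is a Friday, so the first Saturday is November 2 and the fourth is November 23.
At the standard offset (UTC−02:00), 04:00 UTC − 2h = 02:00 Norath Prefecture standard time.
The standard-time date in Norath Prefecture, March 13, 2019, is outside the daylight-saving period (16 March – 23 November), so Norath Prefecture is on standard time, UTC−02:00.
04:00 UTC − 2h = 02:00 Norath Prefecture.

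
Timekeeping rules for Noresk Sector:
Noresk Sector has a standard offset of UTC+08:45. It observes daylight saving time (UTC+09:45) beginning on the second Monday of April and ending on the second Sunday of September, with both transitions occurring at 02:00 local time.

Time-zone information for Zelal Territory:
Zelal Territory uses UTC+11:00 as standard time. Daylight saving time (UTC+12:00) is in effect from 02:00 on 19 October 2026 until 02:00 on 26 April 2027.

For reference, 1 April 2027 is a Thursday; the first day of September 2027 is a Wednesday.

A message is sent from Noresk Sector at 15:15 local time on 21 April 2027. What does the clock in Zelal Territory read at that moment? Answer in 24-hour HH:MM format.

1 April 2027 is a Thursday, so the first Monday is April 5 and the second is April 12.
1 September 2027 is a Wednesday, so the first Sunday is September 5 and the second is September 12.
21 April 2027 falls between 12 April and 12 September, so daylight saving is in effect and Noresk Sector is at UTC+09:45.
15:15 Noresk Sector − 9h45m = 05:30 UTC.
At the standard offset (UTC+11:00), 05:30 UTC + 11h = 16:30 Zelal Territory standard time.
The standard-time date in Zelal Territory, 21 April 2027, lies within the daylight-saving period (19 October 2026 – 26 April 2027), so Zelal Territory is on daylight time, UTC+12:00.
05:30 UTC + 12h = 17:30 Zelal Territory.

17:30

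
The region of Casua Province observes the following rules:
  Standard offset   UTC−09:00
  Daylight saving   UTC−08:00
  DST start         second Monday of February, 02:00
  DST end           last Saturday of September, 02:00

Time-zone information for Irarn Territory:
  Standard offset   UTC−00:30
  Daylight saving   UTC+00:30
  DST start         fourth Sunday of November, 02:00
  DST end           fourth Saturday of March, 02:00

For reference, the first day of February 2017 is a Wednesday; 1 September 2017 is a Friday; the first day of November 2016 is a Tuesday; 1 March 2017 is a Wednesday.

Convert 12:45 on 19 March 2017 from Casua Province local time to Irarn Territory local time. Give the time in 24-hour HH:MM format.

21:15

1 February 2017 is a Wednesday, so the first Monday is February 6 and the second is February 13.
1 September 2017 is a Friday, so Saturdays fall on 2, 9, 16, 23, 30; the last is September 30.
Daylight saving runs 13 February – 30 September; 19 March 2017 is inside that window, so Casua Province is at UTC−08:00.
12:45 Casua Province + 8h = 20:45 UTC.
1 November 2016 is a Tuesday, so the first Sunday is November 6 and the fourth is November 27.
1 March 2017 is a Wednesday, so the first Saturday is March 4 and the fourth is March 25.
At the standard offset (UTC−00:30), 20:45 UTC − 0h30m = 20:15 Irarn Territory standard time.
Daylight saving runs 27 November 2016 – 25 March 2017; the standard-time date in Irarn Territory, 19 March 2017, is inside that window, so Irarn Territory is at UTC+00:30.
20:45 UTC + 0h30m = 21:15 Irarn Territory.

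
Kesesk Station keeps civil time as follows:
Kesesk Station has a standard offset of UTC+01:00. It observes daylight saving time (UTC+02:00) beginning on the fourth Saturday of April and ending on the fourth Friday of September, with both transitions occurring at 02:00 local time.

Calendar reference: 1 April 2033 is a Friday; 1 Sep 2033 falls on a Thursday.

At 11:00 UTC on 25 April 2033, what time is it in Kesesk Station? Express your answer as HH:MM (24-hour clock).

13:00

1 April 2033 is a Friday, so the first Saturday is April 2 and the fourth is April 23.
1 September 2033 is a Thursday, so the first Friday is September 2 and the fourth is September 23.
At the standard offset (UTC+01:00), 11:00 UTC + 1h = 12:00 Kesesk Station standard time.
The standard-time date in Kesesk Station, 25 April 2033, falls between 23 April and 23 September, so daylight saving is in effect and Kesesk Station is at UTC+02:00.
11:00 UTC + 2h = 13:00 local.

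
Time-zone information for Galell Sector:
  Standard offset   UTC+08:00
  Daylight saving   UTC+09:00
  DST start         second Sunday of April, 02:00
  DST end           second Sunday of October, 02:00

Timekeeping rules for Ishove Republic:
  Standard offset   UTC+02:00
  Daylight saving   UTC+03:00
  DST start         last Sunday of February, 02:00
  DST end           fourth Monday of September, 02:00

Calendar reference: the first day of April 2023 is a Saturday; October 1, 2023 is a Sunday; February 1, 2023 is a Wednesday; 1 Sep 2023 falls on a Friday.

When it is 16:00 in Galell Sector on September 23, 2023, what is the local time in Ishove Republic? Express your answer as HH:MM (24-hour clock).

1 April 2023 is a Saturday, so the first Sunday is April 2 and the second is April 9.
1 October 2023 is a Sunday, so the first Sunday is October 1 and the second is October 8.
September 23, 2023 lies within the daylight-saving period (9 April – 8 October), so Galell Sector is on daylight time, UTC+09:00.
16:00 Galell Sector − 9h = 07:00 UTC.
1 February 2023 is a Wednesday, so Sundays fall on 5, 12, 19, 26; the last is February 26.
1 September 2023 is a Friday, so the first Monday is September 4 and the fourth is September 25.
At the standard offset (UTC+02:00), 07:00 UTC + 2h = 09:00 Ishove Republic standard time.
The standard-time date in Ishove Republic, September 23, 2023, lies within the daylight-saving period (26 February – 25 September), so Ishove Republic is on daylight time, UTC+03:00.
07:00 UTC + 3h = 10:00 Ishove Republic.

10:00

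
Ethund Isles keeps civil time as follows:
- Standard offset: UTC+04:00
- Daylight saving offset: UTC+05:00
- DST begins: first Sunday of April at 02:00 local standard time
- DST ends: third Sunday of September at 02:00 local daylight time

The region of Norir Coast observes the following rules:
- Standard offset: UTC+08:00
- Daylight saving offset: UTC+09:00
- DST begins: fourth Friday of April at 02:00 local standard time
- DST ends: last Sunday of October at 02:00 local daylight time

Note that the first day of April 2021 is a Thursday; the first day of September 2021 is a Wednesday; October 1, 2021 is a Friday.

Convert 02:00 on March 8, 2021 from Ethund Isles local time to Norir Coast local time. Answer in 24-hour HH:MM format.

1 April 2021 is a Thursday, so the first Sunday is April 4.
1 September 2021 is a Wednesday, so the first Sunday is September 5 and the third is September 19.
March 8, 2021 does not fall between 4 April and 19 September, so daylight saving is not in effect and Ethund Isles is at UTC+04:00.
02:00 Ethund Isles − 4h = 22:00 UTC (rolling into the previous day, 7 March 2021).
1 April 2021 is a Thursday, so the first Friday is April 2 and the fourth is April 23.
1 October 2021 is a Friday, so Sundays fall on 3, 10, 17, 24, 31; the last is October 31.
At the standard offset (UTC+08:00), 22:00 UTC + 8h = 06:00 Norir Coast standard time (rolling into the next day, 8 March 2021).
The standard-time date in Norir Coast, March 8, 2021, is outside the daylight-saving period (23 April – 31 October), so Norir Coast is on standard time, UTC+08:00.
22:00 UTC + 8h = 06:00 Norir Coast (rolling into the next day, 8 March 2021).

06:00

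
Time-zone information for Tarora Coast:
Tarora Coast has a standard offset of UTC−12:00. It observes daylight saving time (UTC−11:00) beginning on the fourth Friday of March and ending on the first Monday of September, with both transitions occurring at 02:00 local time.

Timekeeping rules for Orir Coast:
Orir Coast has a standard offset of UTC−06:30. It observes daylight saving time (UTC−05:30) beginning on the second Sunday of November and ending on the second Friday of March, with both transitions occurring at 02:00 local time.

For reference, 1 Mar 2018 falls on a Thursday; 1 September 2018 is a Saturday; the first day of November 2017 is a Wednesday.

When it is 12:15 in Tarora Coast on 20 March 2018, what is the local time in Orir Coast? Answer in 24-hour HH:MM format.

17:45

1 March 2018 is a Thursday, so the first Friday is March 2 and the fourth is March 23.
1 September 2018 is a Saturday, so the first Monday is September 3.
20 March 2018 is outside the daylight-saving period (23 March – 3 September), so Tarora Coast is on standard time, UTC−12:00.
12:15 Tarora Coast + 12h = 00:15 UTC (rolling into the next day, 21 March 2018).
1 November 2017 is a Wednesday, so the first Sunday is November 5 and the second is November 12.
1 March 2018 is a Thursday, so the first Friday is March 2 and the second is March 9.
At the standard offset (UTC−06:30), 00:15 UTC − 6h30m = 17:45 Orir Coast standard time (rolling into the previous day, 20 March 2018).
Daylight saving runs 12 November 2017 – 9 March 2018; the standard-time date in Orir Coast, 20 March 2018, is outside that window, so Orir Coast is on standard time at UTC−06:30.
00:15 UTC − 6h30m = 17:45 Orir Coast (rolling into the previous day, 20 March 2018).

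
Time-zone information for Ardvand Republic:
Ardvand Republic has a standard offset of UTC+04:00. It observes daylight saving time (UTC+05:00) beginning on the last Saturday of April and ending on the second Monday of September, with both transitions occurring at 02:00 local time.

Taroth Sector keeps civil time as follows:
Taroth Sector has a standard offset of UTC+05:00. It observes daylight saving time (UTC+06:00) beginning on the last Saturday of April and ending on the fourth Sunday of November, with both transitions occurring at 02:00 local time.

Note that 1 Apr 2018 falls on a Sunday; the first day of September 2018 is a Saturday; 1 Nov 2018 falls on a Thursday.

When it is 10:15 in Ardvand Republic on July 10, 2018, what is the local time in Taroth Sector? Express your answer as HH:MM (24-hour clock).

1 April 2018 is a Sunday, so Saturdays fall on 7, 14, 21, 28; the last is April 28.
1 September 2018 is a Saturday, so the first Monday is September 3 and the second is September 10.
July 10, 2018 lies within the daylight-saving period (28 April – 10 September), so Ardvand Republic is on daylight time, UTC+05:00.
10:15 Ardvand Republic − 5h = 05:15 UTC.
1 April 2018 is a Sunday, so Saturdays fall on 7, 14, 21, 28; the last is April 28.
1 November 2018 is a Thursday, so the first Sunday is November 4 and the fourth is November 25.
At the standard offset (UTC+05:00), 05:15 UTC + 5h = 10:15 Taroth Sector standard time.
The standard-time date in Taroth Sector, July 10, 2018, falls between 28 April and 25 November, so daylight saving is in effect and Taroth Sector is at UTC+06:00.
05:15 UTC + 6h = 11:15 Taroth Sector.

11:15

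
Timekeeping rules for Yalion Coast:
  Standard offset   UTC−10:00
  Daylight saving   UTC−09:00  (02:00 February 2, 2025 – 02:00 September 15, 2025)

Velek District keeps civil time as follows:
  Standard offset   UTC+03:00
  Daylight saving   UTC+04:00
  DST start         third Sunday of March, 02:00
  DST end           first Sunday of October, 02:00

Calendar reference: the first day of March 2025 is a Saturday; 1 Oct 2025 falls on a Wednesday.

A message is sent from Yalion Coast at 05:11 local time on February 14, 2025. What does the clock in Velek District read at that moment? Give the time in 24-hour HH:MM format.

February 14, 2025 lies within the daylight-saving period (2 February – 15 September), so Yalion Coast is on daylight time, UTC−09:00.
05:11 Yalion Coast + 9h = 14:11 UTC.
1 March 2025 is a Saturday, so the first Sunday is March 2 and the third is March 16.
1 October 2025 is a Wednesday, so the first Sunday is October 5.
At the standard offset (UTC+03:00), 14:11 UTC + 3h = 17:11 Velek District standard time.
The standard-time date in Velek District, February 14, 2025, does not fall between 16 March and 5 October, so daylight saving is not in effect and Velek District is at UTC+03:00.
14:11 UTC + 3h = 17:11 Velek District.

17:11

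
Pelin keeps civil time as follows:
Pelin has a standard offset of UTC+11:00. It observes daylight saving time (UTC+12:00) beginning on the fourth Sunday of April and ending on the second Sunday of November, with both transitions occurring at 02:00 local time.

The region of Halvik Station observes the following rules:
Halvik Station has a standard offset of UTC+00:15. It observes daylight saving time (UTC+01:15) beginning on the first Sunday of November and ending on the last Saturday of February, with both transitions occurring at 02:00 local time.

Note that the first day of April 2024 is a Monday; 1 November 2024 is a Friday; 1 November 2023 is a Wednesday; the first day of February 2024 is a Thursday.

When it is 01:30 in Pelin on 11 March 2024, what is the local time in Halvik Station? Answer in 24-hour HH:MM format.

1 April 2024 is a Monday, so the first Sunday is April 7 and the fourth is April 28.
1 November 2024 is a Friday, so the first Sunday is November 3 and the second is November 10.
11 March 2024 is outside the daylight-saving period (28 April – 10 November), so Pelin is on standard time, UTC+11:00.
01:30 Pelin − 11h = 14:30 UTC (rolling into the previous day, 10 March 2024).
1 November 2023 is a Wednesday, so the first Sunday is November 5.
1 February 2024 is a Thursday, so Saturdays fall on 3, 10, 17, 24; the last is February 24.
At the standard offset (UTC+00:15), 14:30 UTC + 0h15m = 14:45 Halvik Station standard time.
Daylight saving runs 5 November 2023 – 24 February 2024; the standard-time date in Halvik Station, 10 March 2024, is outside that window, so Halvik Station is on standard time at UTC+00:15.
14:30 UTC + 0h15m = 14:45 Halvik Station.

14:45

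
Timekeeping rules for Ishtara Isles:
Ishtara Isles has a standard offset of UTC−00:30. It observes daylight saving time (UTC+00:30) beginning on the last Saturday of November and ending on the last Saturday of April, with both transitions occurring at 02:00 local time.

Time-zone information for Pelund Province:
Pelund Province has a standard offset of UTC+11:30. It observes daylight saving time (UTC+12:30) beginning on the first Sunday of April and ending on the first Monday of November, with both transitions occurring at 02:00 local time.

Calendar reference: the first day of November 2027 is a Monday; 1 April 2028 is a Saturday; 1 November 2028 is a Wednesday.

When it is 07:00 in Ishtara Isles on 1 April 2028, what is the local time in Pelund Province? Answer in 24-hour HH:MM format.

18:00

1 November 2027 is a Monday, so Saturdays fall on 6, 13, 20, 27; the last is November 27.
1 April 2028 is a Saturday, so Saturdays fall on 1, 8, 15, 22, 29; the last is April 29.
1 April 2028 falls between 27 November 2027 and 29 April 2028, so daylight saving is in effect and Ishtara Isles is at UTC+00:30.
07:00 Ishtara Isles − 0h30m = 06:30 UTC.
1 April 2028 is a Saturday, so the first Sunday is April 2.
1 November 2028 is a Wednesday, so the first Monday is November 6.
At the standard offset (UTC+11:30), 06:30 UTC + 11h30m = 18:00 Pelund Province standard time.
The standard-time date in Pelund Province, 1 April 2028, is outside the daylight-saving period (2 April – 6 November), so Pelund Province is on standard time, UTC+11:30.
06:30 UTC + 11h30m = 18:00 Pelund Province.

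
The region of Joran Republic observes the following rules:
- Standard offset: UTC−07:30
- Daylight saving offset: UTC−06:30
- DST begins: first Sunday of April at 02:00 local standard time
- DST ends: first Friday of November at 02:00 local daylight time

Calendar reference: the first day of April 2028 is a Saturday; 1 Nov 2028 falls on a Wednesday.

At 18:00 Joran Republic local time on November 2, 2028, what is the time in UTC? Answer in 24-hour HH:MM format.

00:30

1 April 2028 is a Saturday, so the first Sunday is April 2.
1 November 2028 is a Wednesday, so the first Friday is November 3.
November 2, 2028 lies within the daylight-saving period (2 April – 3 November), so Joran Republic is on daylight time, UTC−06:30.
18:00 local + 6h30m = 00:30 UTC (rolling into the next day, 3 November 2028).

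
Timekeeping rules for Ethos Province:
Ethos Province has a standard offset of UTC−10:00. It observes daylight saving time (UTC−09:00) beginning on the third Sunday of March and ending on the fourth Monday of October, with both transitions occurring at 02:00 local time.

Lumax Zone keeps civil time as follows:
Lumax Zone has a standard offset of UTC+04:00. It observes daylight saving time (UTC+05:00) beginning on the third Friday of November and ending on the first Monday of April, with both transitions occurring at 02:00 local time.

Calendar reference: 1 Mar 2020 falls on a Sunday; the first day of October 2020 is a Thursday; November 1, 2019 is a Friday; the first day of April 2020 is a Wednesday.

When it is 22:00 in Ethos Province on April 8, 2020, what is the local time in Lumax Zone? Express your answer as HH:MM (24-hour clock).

1 March 2020 is a Sunday, so the first Sunday is March 1 and the third is March 15.
1 October 2020 is a Thursday, so the first Monday is October 5 and the fourth is October 26.
Daylight saving runs 15 March – 26 October; April 8, 2020 is inside that window, so Ethos Province is at UTC−09:00.
22:00 Ethos Province + 9h = 07:00 UTC (rolling into the next day, 9 April 2020).
1 November 2019 is a Friday, so the first Friday is November 1 and the third is November 15.
1 April 2020 is a Wednesday, so the first Monday is April 6.
At the standard offset (UTC+04:00), 07:00 UTC + 4h = 11:00 Lumax Zone standard time.
The standard-time date in Lumax Zone, April 9, 2020, does not fall between 15 November 2019 and 6 April 2020, so daylight saving is not in effect and Lumax Zone is at UTC+04:00.
07:00 UTC + 4h = 11:00 Lumax Zone.

11:00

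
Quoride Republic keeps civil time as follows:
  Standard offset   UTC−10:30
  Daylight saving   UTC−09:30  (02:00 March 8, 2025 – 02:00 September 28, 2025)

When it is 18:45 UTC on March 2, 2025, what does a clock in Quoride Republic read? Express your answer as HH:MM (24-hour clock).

08:15

At the standard offset (UTC−10:30), 18:45 UTC − 10h30m = 08:15 Quoride Republic standard time.
The standard-time date in Quoride Republic, March 2, 2025, is outside the daylight-saving period (8 March – 28 September), so Quoride Republic is on standard time, UTC−10:30.
18:45 UTC − 10h30m = 08:15 local.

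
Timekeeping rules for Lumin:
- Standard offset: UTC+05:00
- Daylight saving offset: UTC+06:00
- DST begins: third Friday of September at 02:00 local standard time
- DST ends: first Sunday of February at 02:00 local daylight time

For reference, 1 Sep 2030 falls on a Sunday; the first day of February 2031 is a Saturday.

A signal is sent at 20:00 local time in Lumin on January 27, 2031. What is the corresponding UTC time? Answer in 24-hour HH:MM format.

14:00

1 September 2030 is a Sunday, so the first Friday is September 6 and the third is September 20.
1 February 2031 is a Saturday, so the first Sunday is February 2.
January 27, 2031 falls between 20 September 2030 and 2 February 2031, so daylight saving is in effect and Lumin is at UTC+06:00.
20:00 local − 6h = 14:00 UTC.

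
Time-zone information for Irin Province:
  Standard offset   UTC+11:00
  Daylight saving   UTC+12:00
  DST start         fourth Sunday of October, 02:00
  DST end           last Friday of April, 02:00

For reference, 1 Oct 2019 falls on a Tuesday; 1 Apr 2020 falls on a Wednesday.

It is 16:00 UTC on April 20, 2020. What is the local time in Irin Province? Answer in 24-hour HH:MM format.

1 October 2019 is a Tuesday, so the first Sunday is October 6 and the fourth is October 27.
1 April 2020 is a Wednesday, so Fridays fall on 3, 10, 17, 24; the last is April 24.
At the standard offset (UTC+11:00), 16:00 UTC + 11h = 03:00 Irin Province standard time (rolling into the next day, 21 April 2020).
The standard-time date in Irin Province, April 21, 2020, falls between 27 October 2019 and 24 April 2020, so daylight saving is in effect and Irin Province is at UTC+12:00.
16:00 UTC + 12h = 04:00 local (rolling into the next day, 21 April 2020).

04:00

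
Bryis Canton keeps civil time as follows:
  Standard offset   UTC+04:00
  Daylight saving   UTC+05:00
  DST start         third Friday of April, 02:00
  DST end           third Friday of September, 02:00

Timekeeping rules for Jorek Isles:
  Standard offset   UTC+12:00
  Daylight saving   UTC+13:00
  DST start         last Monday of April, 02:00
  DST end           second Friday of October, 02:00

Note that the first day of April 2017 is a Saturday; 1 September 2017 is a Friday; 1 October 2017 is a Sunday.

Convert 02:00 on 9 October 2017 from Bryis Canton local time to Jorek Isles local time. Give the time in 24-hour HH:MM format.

1 April 2017 is a Saturday, so the first Friday is April 7 and the third is April 21.
1 September 2017 is a Friday, so the first Friday is September 1 and the third is September 15.
9 October 2017 does not fall between 21 April and 15 September, so daylight saving is not in effect and Bryis Canton is at UTC+04:00.
02:00 Bryis Canton − 4h = 22:00 UTC (rolling into the previous day, 8 October 2017).
1 April 2017 is a Saturday, so Mondays fall on 3, 10, 17, 24; the last is April 24.
1 October 2017 is a Sunday, so the first Friday is October 6 and the second is October 13.
At the standard offset (UTC+12:00), 22:00 UTC + 12h = 10:00 Jorek Isles standard time (rolling into the next day, 9 October 2017).
The standard-time date in Jorek Isles, 9 October 2017, lies within the daylight-saving period (24 April – 13 October), so Jorek Isles is on daylight time, UTC+13:00.
22:00 UTC + 13h = 11:00 Jorek Isles (rolling into the next day, 9 October 2017).

11:00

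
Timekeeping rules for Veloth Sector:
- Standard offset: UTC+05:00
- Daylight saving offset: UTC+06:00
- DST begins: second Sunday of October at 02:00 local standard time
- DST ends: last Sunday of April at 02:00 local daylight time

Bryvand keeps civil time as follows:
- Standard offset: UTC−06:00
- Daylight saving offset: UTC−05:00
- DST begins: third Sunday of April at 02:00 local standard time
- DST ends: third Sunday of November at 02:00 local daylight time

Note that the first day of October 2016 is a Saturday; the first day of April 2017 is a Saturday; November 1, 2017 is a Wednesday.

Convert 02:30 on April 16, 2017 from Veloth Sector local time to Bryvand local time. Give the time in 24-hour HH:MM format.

14:30

1 October 2016 is a Saturday, so the first Sunday is October 2 and the second is October 9.
1 April 2017 is a Saturday, so Sundays fall on 2, 9, 16, 23, 30; the last is April 30.
April 16, 2017 lies within the daylight-saving period (9 October 2016 – 30 April 2017), so Veloth Sector is on daylight time, UTC+06:00.
02:30 Veloth Sector − 6h = 20:30 UTC (rolling into the previous day, 15 April 2017).
1 April 2017 is a Saturday, so the first Sunday is April 2 and the third is April 16.
1 November 2017 is a Wednesday, so the first Sunday is November 5 and the third is November 19.
At the standard offset (UTC−06:00), 20:30 UTC − 6h = 14:30 Bryvand standard time.
Daylight saving runs 16 April – 19 November; the standard-time date in Bryvand, April 15, 2017, is outside that window, so Bryvand is on standard time at UTC−06:00.
20:30 UTC − 6h = 14:30 Bryvand.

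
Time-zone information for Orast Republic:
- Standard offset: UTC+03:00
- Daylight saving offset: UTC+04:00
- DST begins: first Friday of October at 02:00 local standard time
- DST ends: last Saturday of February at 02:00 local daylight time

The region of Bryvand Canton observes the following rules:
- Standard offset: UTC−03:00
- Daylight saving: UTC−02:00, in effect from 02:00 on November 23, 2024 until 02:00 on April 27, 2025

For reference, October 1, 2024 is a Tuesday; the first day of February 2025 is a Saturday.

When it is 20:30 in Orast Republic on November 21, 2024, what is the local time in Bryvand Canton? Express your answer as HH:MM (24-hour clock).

1 October 2024 is a Tuesday, so the first Friday is October 4.
1 February 2025 is a Saturday, so Saturdays fall on 1, 8, 15, 22; the last is February 22.
November 21, 2024 falls between 4 October 2024 and 22 February 2025, so daylight saving is in effect and Orast Republic is at UTC+04:00.
20:30 Orast Republic − 4h = 16:30 UTC.
At the standard offset (UTC−03:00), 16:30 UTC − 3h = 13:30 Bryvand Canton standard time.
The standard-time date in Bryvand Canton, November 21, 2024, does not fall between 23 November 2024 and 27 April 2025, so daylight saving is not in effect and Bryvand Canton is at UTC−03:00.
16:30 UTC − 3h = 13:30 Bryvand Canton.

13:30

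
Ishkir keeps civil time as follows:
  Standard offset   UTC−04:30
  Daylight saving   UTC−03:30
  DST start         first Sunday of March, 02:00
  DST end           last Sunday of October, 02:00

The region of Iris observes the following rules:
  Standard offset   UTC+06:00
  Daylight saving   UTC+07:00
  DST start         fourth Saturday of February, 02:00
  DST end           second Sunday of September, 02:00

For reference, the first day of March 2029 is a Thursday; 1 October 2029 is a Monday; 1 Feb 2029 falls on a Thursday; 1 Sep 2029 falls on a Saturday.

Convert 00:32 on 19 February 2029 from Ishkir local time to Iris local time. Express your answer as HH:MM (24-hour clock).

11:02

1 March 2029 is a Thursday, so the first Sunday is March 4.
1 October 2029 is a Monday, so Sundays fall on 7, 14, 21, 28; the last is October 28.
Daylight saving runs 4 March – 28 October; 19 February 2029 is outside that window, so Ishkir is on standard time at UTC−04:30.
00:32 Ishkir + 4h30m = 05:02 UTC.
1 February 2029 is a Thursday, so the first Saturday is February 3 and the fourth is February 24.
1 September 2029 is a Saturday, so the first Sunday is September 2 and the second is September 9.
At the standard offset (UTC+06:00), 05:02 UTC + 6h = 11:02 Iris standard time.
Daylight saving runs 24 February – 9 September; the standard-time date in Iris, 19 February 2029, is outside that window, so Iris is on standard time at UTC+06:00.
05:02 UTC + 6h = 11:02 Iris.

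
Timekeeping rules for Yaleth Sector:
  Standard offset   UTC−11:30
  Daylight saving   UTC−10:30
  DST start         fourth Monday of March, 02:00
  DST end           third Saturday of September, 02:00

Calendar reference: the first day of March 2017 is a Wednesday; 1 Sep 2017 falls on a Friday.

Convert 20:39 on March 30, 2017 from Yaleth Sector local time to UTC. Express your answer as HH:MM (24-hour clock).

07:09

1 March 2017 is a Wednesday, so the first Monday is March 6 and the fourth is March 27.
1 September 2017 is a Friday, so the first Saturday is September 2 and the third is September 16.
March 30, 2017 falls between 27 March and 16 September, so daylight saving is in effect and Yaleth Sector is at UTC−10:30.
20:39 local + 10h30m = 07:09 UTC (rolling into the next day, 31 March 2017).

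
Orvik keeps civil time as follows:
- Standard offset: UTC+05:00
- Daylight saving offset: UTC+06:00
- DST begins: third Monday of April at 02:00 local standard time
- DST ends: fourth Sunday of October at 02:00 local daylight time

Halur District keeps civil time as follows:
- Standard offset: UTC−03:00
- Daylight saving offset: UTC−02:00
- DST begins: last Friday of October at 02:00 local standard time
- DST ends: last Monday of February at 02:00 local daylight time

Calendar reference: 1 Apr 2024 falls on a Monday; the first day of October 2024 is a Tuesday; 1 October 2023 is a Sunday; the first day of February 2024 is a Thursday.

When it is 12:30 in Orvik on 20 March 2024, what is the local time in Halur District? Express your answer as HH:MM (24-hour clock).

04:30

1 April 2024 is a Monday, so the first Monday is April 1 and the third is April 15.
1 October 2024 is a Tuesday, so the first Sunday is October 6 and the fourth is October 27.
Daylight saving runs 15 April – 27 October; 20 March 2024 is outside that window, so Orvik is on standard time at UTC+05:00.
12:30 Orvik − 5h = 07:30 UTC.
1 October 2023 is a Sunday, so Fridays fall on 6, 13, 20, 27; the last is October 27.
1 February 2024 is a Thursday, so Mondays fall on 5, 12, 19, 26; the last is February 26.
At the standard offset (UTC−03:00), 07:30 UTC − 3h = 04:30 Halur District standard time.
The standard-time date in Halur District, 20 March 2024, does not fall between 27 October 2023 and 26 February 2024, so daylight saving is not in effect and Halur District is at UTC−03:00.
07:30 UTC − 3h = 04:30 Halur District.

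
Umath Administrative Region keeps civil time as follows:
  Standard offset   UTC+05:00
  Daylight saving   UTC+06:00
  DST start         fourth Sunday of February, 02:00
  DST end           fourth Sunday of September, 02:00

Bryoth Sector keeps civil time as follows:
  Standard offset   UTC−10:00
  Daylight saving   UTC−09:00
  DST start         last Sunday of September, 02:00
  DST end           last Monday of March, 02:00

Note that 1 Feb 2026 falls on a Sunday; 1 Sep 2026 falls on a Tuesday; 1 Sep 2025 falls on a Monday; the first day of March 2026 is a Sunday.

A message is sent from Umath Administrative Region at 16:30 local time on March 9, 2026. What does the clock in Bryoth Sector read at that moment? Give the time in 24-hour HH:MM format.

01:30

1 February 2026 is a Sunday, so the first Sunday is February 1 and the fourth is February 22.
1 September 2026 is a Tuesday, so the first Sunday is September 6 and the fourth is September 27.
March 9, 2026 falls between 22 February and 27 September, so daylight saving is in effect and Umath Administrative Region is at UTC+06:00.
16:30 Umath Administrative Region − 6h = 10:30 UTC.
1 September 2025 is a Monday, so Sundays fall on 7, 14, 21, 28; the last is September 28.
1 March 2026 is a Sunday, so Mondays fall on 2, 9, 16, 23, 30; the last is March 30.
At the standard offset (UTC−10:00), 10:30 UTC − 10h = 00:30 Bryoth Sector standard time.
The standard-time date in Bryoth Sector, March 9, 2026, falls between 28 September 2025 and 30 March 2026, so daylight saving is in effect and Bryoth Sector is at UTC−09:00.
10:30 UTC − 9h = 01:30 Bryoth Sector.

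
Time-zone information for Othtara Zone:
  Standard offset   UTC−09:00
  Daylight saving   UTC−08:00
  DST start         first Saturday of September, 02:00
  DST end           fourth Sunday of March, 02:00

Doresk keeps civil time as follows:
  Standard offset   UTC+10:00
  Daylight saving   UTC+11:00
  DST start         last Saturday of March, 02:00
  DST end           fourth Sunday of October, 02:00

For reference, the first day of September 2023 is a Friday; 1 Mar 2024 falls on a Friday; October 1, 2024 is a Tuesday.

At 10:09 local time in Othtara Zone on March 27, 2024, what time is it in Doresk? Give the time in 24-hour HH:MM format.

1 September 2023 is a Friday, so the first Saturday is September 2.
1 March 2024 is a Friday, so the first Sunday is March 3 and the fourth is March 24.
Daylight saving runs 2 September 2023 – 24 March 2024; March 27, 2024 is outside that window, so Othtara Zone is on standard time at UTC−09:00.
10:09 Othtara Zone + 9h = 19:09 UTC.
1 March 2024 is a Friday, so Saturdays fall on 2, 9, 16, 23, 30; the last is March 30.
1 October 2024 is a Tuesday, so the first Sunday is October 6 and the fourth is October 27.
At the standard offset (UTC+10:00), 19:09 UTC + 10h = 05:09 Doresk standard time (rolling into the next day, 28 March 2024).
The standard-time date in Doresk, March 28, 2024, does not fall between 30 March and 27 October, so daylight saving is not in effect and Doresk is at UTC+10:00.
19:09 UTC + 10h = 05:09 Doresk (rolling into the next day, 28 March 2024).

05:09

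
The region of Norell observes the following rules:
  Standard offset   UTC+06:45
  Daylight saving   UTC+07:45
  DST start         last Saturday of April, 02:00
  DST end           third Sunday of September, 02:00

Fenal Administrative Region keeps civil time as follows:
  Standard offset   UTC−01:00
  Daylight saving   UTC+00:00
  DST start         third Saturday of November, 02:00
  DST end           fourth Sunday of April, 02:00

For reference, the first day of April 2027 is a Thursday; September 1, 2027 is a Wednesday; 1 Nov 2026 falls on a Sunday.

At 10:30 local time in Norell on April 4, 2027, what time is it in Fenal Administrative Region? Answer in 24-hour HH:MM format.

1 April 2027 is a Thursday, so Saturdays fall on 3, 10, 17, 24; the last is April 24.
1 September 2027 is a Wednesday, so the first Sunday is September 5 and the third is September 19.
April 4, 2027 is outside the daylight-saving period (24 April – 19 September), so Norell is on standard time, UTC+06:45.
10:30 Norell − 6h45m = 03:45 UTC.
1 November 2026 is a Sunday, so the first Saturday is November 7 and the third is November 21.
1 April 2027 is a Thursday, so the first Sunday is April 4 and the fourth is April 25.
At the standard offset (UTC−01:00), 03:45 UTC − 1h = 02:45 Fenal Administrative Region standard time.
Daylight saving runs 21 November 2026 – 25 April 2027; the standard-time date in Fenal Administrative Region, April 4, 2027, is inside that window, so Fenal Administrative Region is at UTC+00:00.
03:45 UTC + 0h = 03:45 Fenal Administrative Region.

03:45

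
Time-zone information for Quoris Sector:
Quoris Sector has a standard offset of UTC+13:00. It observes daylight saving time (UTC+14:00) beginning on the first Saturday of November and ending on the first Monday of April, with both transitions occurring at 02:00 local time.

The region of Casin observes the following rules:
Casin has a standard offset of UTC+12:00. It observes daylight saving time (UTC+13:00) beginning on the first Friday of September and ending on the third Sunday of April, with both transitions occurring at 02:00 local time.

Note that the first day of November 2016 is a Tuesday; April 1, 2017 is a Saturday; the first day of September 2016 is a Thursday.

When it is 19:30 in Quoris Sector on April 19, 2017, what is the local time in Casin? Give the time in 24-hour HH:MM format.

18:30

1 November 2016 is a Tuesday, so the first Saturday is November 5.
1 April 2017 is a Saturday, so the first Monday is April 3.
April 19, 2017 is outside the daylight-saving period (5 November 2016 – 3 April 2017), so Quoris Sector is on standard time, UTC+13:00.
19:30 Quoris Sector − 13h = 06:30 UTC.
1 September 2016 is a Thursday, so the first Friday is September 2.
1 April 2017 is a Saturday, so the first Sunday is April 2 and the third is April 16.
At the standard offset (UTC+12:00), 06:30 UTC + 12h = 18:30 Casin standard time.
The standard-time date in Casin, April 19, 2017, does not fall between 2 September 2016 and 16 April 2017, so daylight saving is not in effect and Casin is at UTC+12:00.
06:30 UTC + 12h = 18:30 Casin.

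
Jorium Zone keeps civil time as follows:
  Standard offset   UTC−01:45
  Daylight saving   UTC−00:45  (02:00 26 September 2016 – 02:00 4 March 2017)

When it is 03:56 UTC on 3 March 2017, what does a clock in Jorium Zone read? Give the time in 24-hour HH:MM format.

At the standard offset (UTC−01:45), 03:56 UTC − 1h45m = 02:11 Jorium Zone standard time.
Daylight saving runs 26 September 2016 – 4 March 2017; the standard-time date in Jorium Zone, 3 March 2017, is inside that window, so Jorium Zone is at UTC−00:45.
03:56 UTC − 0h45m = 03:11 local.

03:11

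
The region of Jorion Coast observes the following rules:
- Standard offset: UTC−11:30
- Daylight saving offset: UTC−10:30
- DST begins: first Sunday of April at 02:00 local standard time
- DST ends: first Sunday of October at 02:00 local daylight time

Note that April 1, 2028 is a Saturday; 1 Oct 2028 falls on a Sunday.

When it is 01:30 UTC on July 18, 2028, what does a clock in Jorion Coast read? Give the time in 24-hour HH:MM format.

1 April 2028 is a Saturday, so the first Sunday is April 2.
1 October 2028 is a Sunday, so the first Sunday is October 1.
At the standard offset (UTC−11:30), 01:30 UTC − 11h30m = 14:00 Jorion Coast standard time (rolling into the previous day, 17 July 2028).
Daylight saving runs 2 April – 1 October; the standard-time date in Jorion Coast, July 17, 2028, is inside that window, so Jorion Coast is at UTC−10:30.
01:30 UTC − 10h30m = 15:00 local (rolling into the previous day, 17 July 2028).

15:00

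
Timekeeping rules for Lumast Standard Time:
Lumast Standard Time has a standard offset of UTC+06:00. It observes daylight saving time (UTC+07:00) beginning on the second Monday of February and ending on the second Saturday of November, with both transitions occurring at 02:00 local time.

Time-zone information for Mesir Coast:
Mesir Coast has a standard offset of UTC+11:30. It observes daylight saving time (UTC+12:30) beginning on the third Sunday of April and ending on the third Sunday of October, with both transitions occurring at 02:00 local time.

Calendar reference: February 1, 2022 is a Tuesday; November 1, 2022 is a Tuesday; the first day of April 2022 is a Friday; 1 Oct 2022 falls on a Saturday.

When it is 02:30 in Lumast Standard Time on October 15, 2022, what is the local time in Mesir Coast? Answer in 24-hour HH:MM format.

1 February 2022 is a Tuesday, so the first Monday is February 7 and the second is February 14.
1 November 2022 is a Tuesday, so the first Saturday is November 5 and the second is November 12.
Daylight saving runs 14 February – 12 November; October 15, 2022 is inside that window, so Lumast Standard Time is at UTC+07:00.
02:30 Lumast Standard Time − 7h = 19:30 UTC (rolling into the previous day, 14 October 2022).
1 April 2022 is a Friday, so the first Sunday is April 3 and the third is April 17.
1 October 2022 is a Saturday, so the first Sunday is October 2 and the third is October 16.
At the standard offset (UTC+11:30), 19:30 UTC + 11h30m = 07:00 Mesir Coast standard time (rolling into the next day, 15 October 2022).
The standard-time date in Mesir Coast, October 15, 2022, lies within the daylight-saving period (17 April – 16 October), so Mesir Coast is on daylight time, UTC+12:30.
19:30 UTC + 12h30m = 08:00 Mesir Coast (rolling into the next day, 15 October 2022).

08:00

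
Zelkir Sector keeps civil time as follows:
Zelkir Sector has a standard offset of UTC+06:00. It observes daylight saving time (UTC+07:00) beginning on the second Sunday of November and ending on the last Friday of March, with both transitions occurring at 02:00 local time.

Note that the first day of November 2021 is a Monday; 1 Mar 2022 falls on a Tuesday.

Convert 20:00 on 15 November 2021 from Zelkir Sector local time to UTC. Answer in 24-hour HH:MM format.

13:00

1 November 2021 is a Monday, so the first Sunday is November 7 and the second is November 14.
1 March 2022 is a Tuesday, so Fridays fall on 4, 11, 18, 25; the last is March 25.
15 November 2021 falls between 14 November 2021 and 25 March 2022, so daylight saving is in effect and Zelkir Sector is at UTC+07:00.
20:00 local − 7h = 13:00 UTC.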